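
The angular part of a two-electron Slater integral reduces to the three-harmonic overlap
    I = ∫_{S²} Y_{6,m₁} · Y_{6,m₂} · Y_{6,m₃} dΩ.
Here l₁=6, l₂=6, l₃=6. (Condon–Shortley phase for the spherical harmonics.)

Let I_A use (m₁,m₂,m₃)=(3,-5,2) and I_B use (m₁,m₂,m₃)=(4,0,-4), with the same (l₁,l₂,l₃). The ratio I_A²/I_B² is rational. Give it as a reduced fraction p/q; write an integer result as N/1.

Same 6,6,6: normalisation and zero-m 3j drop out of the ratio.
A: Δ: 6! 6! 6! / 19! → 1/325909584; sum: t=0:+1/3110400 t=1:−1/4147200 = 1/12441600; 3j²(6 6 6; 3 -5 2) = Δ·Π!·Σ² = 7/4199  (sign +1)
B: Δ: 6! 6! 6! / 19! → 1/325909584; sum: t=0:+1/24883200 t=1:−1/1728000 t=2:+1/1658880 = 1/15552000; 3j²(6 6 6; 4 0 -4) = Δ·Π!·Σ² = 16/46189  (sign +1)
I_A²/I_B² = (7/4199)/(16/46189) = 77/16

77/16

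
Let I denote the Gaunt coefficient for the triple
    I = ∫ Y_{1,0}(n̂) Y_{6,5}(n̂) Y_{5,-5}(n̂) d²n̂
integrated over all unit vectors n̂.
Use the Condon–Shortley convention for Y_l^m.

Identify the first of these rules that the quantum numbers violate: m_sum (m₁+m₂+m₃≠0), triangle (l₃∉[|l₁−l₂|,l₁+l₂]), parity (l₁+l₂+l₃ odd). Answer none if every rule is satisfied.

azimuthal sum: 0 + 5 − 5 = 0  ✓
5 ≤ 5 ≤ 7 (triangle on l)  ✓
L = 1 + 6 + 5 = 12 (even)  ✓

none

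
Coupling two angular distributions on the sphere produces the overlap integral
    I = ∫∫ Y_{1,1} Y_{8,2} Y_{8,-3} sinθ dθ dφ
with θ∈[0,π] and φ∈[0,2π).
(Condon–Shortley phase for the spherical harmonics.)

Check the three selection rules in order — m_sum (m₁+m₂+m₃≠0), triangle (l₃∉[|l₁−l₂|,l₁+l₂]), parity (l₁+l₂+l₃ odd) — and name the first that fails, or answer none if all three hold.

parity

m₁+m₂+m₃ = 1 + 2 − 3 = 0  ✓
triangle: |1−8|=7 ≤ l₃=8 ≤ 1+8=9  ✓
parity: l₁+l₂+l₃ = 17 is odd  ✗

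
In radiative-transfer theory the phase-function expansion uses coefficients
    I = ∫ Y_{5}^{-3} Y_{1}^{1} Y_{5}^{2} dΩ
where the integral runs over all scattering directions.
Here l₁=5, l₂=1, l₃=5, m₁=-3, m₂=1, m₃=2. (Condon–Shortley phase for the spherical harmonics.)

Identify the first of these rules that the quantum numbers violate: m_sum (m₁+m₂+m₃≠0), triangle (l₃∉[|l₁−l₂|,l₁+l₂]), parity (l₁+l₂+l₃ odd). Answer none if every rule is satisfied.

parity

m₁+m₂+m₃ = -3 + 1 + 2 = 0  ✓
triangle: |5−1|=4 ≤ l₃=5 ≤ 5+1=6  ✓
parity: l₁+l₂+l₃ = 11 is odd  ✗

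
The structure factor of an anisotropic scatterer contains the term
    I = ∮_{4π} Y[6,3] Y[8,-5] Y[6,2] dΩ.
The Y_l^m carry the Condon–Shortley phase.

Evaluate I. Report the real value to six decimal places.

-0.073236

m-sum 0 ✓  L=20 even ✓  2≤6≤14 ✓
Π(2lᵢ+1) = 13×17×13 = 2873
triangle coeff Δ(6,8,6) = 1/1309458150
Σ_t [2,6]: t=2:+1/49766400 t=3:−1/3110400 t=4:+1/1327104 t=5:−1/3110400 t=6:+1/49766400 = 1/6635520
(3j)²=350/46189 [(6 8 6; 0 0 0)], sign=+1
Σ_t [0,3]: t=0:+1/174182400 t=1:−1/29030400 t=2:+1/43545600 t=3:−1/696729600 = -1/139345920
(3j)²=1/323 [(6 8 6; 3 -5 2)], sign=-1
⇒ 4πI² = 4550/67507
I = (-1)√(4550/67507/(4π)) = -0.07323629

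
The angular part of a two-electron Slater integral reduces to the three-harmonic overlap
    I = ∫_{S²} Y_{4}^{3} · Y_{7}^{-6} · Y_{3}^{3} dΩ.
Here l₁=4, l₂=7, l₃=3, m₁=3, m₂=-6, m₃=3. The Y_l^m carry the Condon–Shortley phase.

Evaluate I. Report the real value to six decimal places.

m-sum 0 ✓  L=14 even ✓  3≤3≤11 ✓
Π(2lᵢ+1) = 9×15×7 = 945
triangle coeff Δ(4,7,3) = 1/45045
Σ_t [4,4]: t=4:+1/20736 = 1/20736
(3j)²=35/1287 [(4 7 3; 0 0 0)], sign=-1
Σ_t [1,1]: t=1:−1/3628800 = -1/3628800
(3j)²=4/105 [(4 7 3; 3 -6 3)], sign=-1
⇒ 4πI² = 140/143
I = (+1)√(140/143/(4π)) = 0.27912007

0.279120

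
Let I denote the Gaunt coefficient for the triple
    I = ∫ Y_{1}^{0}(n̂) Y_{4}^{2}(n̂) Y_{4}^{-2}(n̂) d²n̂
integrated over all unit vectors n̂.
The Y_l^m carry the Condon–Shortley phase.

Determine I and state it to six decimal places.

0.000000

L=9 odd ⇒ parity kills the (l;000) factor ⇒ I = 0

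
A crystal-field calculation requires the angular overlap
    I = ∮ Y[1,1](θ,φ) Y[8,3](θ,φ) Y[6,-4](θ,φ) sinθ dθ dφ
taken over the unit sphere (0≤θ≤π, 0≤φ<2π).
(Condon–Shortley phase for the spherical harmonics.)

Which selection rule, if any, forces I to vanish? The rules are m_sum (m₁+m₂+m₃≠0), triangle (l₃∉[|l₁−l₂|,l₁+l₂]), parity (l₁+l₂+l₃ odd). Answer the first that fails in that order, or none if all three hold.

Σmᵢ = 0  ✓
l₃∈[|l₁−l₂|,l₁+l₂]=[7,9], have l₃=6  ✗
Σlᵢ = 15 ⇒ odd

triangle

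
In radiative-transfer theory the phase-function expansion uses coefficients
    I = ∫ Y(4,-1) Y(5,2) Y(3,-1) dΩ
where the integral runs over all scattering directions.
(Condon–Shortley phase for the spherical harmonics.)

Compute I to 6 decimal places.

0.148044

Rules hold: Σm=0, L=12 even, 1≤3≤9.
N = 9·11·7 = 693
Δ = 6!·2!·4!/13! = 1/180180
Racah Σ t=2..4: t=2:+1/576 t=3:−1/144 t=4:+1/576 = -1/288
⇒ 3j(4 5 3; 0 0 0)² = 20/1001, sgn +1
Racah Σ t=3..5: t=3:−1/1728 t=4:+1/288 t=5:−1/960 = 1/540
⇒ 3j(4 5 3; -1 2 -1)² = 128/6435, sgn +1
4πI² = N·(3j₀)²·(3jₘ)² = 512/1859
I = +1·√(0.275417/4π) = 0.14804384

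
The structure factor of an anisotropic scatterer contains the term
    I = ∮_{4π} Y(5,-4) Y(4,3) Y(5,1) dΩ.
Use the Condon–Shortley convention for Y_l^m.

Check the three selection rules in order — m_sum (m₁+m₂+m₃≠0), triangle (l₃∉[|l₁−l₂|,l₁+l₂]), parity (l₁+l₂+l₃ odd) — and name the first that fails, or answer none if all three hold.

none

Σmᵢ = 0  ✓
l₃∈[|l₁−l₂|,l₁+l₂]=[1,9], have l₃=5  ✓
Σlᵢ = 14 ⇒ even  ✓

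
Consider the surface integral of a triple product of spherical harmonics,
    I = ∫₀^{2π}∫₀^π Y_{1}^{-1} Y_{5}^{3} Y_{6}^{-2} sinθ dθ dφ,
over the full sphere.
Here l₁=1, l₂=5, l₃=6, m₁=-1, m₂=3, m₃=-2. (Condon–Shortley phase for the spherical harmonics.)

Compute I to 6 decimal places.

0.100084

Checks pass: Σm=0; 12 even; l₃=6∈[4,6].
(2·1+1)(2·5+1)(2·6+1) = 429
Δ: 0! 2! 10! / 13! → 1/858
sum: t=0:+1/14400 = 1/14400
3j²(1 5 6; 0 0 0) = Δ·Π!·Σ² = 6/143  (sign +1)
sum: t=0:+1/161280 = 1/161280
3j²(1 5 6; -1 3 -2) = Δ·Π!·Σ² = 1/143  (sign +1)
combine: 4πI² = 429·6/143·1/143 = 18/143
take √, sign +1: I = 0.10008369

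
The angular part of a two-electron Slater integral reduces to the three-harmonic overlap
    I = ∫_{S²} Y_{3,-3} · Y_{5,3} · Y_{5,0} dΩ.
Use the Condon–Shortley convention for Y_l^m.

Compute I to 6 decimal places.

L=13 odd ⇒ parity kills the (l;000) factor ⇒ I = 0

0.000000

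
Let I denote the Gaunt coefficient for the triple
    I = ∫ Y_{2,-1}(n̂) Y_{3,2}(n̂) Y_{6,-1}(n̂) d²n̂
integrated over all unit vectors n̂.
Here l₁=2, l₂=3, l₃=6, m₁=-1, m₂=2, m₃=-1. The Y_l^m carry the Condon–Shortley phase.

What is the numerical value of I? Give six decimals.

0.000000

|2−3|≤6≤2+3 violated ⇒ I = 0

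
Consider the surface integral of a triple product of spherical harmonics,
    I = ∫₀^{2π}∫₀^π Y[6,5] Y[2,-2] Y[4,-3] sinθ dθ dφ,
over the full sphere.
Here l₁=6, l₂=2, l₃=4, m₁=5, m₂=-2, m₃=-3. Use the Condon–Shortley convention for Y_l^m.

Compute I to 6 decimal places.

-0.288917

Checks pass: Σm=0; 12 even; l₃=4∈[4,8].
(2·6+1)(2·2+1)(2·4+1) = 585
Δ: 4! 8! 0! / 13! → 1/6435
sum: t=2:+1/2304 = 1/2304
3j²(6 2 4; 0 0 0) = Δ·Π!·Σ² = 5/143  (sign +1)
sum: t=0:+1/120960 = 1/120960
3j²(6 2 4; 5 -2 -3) = Δ·Π!·Σ² = 2/39  (sign -1)
combine: 4πI² = 585·5/143·2/39 = 150/143
take √, sign -1: I = -0.28891672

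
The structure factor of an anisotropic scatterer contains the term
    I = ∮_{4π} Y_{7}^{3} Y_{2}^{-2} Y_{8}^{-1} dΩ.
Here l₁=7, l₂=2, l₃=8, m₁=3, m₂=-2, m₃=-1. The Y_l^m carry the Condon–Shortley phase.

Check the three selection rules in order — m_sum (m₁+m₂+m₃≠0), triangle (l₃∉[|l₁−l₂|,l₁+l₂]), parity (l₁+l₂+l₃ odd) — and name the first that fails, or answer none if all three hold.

parity

azimuthal sum: 3 − 2 − 1 = 0  ✓
5 ≤ 8 ≤ 9 (triangle on l)  ✓
L = 7 + 2 + 8 = 17 (odd)  ✗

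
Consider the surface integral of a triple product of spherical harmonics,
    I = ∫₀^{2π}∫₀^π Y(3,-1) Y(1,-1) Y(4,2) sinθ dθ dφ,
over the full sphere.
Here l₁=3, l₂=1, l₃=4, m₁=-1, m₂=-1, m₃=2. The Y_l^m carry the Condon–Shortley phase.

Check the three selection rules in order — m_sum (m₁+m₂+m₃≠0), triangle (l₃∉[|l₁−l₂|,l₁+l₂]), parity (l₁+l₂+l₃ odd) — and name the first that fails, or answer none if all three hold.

Σmᵢ = 0  ✓
l₃∈[|l₁−l₂|,l₁+l₂]=[2,4], have l₃=4  ✓
Σlᵢ = 8 ⇒ even  ✓

none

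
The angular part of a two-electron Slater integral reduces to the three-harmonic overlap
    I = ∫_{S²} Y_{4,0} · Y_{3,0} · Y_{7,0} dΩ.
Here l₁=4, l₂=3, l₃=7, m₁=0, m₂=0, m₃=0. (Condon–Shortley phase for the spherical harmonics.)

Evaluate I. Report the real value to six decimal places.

Rules hold: Σm=0, L=14 even, 1≤7≤7.
N = 9·7·15 = 945
Δ = 0!·8!·6!/15! = 1/45045
Racah Σ t=0..0: t=0:+1/20736 = 1/20736
⇒ 3j(4 3 7; 0 0 0)² = 35/1287, sgn -1
(m-triple is (0,0,0) — same symbol as above.)
4πI² = N·(3j₀)²·(3jₘ)² = 42875/61347
I = +1·√(0.698893/4π) = 0.23583077

0.235831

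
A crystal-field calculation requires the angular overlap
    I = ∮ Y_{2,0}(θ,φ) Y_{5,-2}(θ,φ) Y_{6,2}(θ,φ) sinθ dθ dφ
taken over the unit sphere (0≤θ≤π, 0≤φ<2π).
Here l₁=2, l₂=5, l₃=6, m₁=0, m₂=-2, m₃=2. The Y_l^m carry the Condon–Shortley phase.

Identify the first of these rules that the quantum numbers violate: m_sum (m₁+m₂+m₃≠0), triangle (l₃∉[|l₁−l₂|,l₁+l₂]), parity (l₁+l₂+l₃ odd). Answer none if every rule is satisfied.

parity

Σmᵢ = 0  ✓
l₃∈[|l₁−l₂|,l₁+l₂]=[3,7], have l₃=6  ✓
Σlᵢ = 13 ⇒ odd  ✗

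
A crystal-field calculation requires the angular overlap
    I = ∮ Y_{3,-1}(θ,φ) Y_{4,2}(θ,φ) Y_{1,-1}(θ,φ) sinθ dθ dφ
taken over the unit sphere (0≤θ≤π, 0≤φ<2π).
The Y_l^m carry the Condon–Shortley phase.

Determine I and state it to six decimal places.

Checks pass: Σm=0; 8 even; l₃=1∈[1,7].
(2·3+1)(2·4+1)(2·1+1) = 189
Δ: 6! 0! 2! / 9! → 1/252
sum: t=3:−1/36 = -1/36
3j²(3 4 1; 0 0 0) = Δ·Π!·Σ² = 4/63  (sign +1)
sum: t=4:+1/96 = 1/96
3j²(3 4 1; -1 2 -1) = Δ·Π!·Σ² = 5/84  (sign +1)
combine: 4πI² = 189·4/63·5/84 = 5/7
take √, sign +1: I = 0.23841361

0.238414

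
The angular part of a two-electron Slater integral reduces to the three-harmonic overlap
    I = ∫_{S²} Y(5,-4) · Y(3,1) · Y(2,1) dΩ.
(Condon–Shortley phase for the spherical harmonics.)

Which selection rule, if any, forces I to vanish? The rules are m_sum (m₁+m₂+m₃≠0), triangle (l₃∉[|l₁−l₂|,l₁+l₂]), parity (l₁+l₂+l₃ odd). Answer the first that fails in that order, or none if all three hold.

m_sum

azimuthal sum: -4 + 1 + 1 = -2  ✗
2 ≤ 2 ≤ 8 (triangle on l)
L = 5 + 3 + 2 = 10 (even)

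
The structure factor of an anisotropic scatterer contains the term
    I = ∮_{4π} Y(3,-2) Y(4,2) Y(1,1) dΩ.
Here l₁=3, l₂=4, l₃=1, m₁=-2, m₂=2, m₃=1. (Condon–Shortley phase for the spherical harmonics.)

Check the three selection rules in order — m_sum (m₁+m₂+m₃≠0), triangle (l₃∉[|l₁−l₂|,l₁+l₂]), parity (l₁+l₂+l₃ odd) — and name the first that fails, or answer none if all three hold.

azimuthal sum: -2 + 2 + 1 = 1  ✗
1 ≤ 1 ≤ 7 (triangle on l)
L = 3 + 4 + 1 = 8 (even)

m_sum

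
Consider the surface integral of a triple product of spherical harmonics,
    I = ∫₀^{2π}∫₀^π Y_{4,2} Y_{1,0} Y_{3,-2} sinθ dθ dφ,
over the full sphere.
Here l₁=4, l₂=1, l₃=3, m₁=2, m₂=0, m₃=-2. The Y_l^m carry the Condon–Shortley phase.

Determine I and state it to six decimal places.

Checks pass: Σm=0; 8 even; l₃=3∈[3,5].
(2·4+1)(2·1+1)(2·3+1) = 189
Δ: 2! 6! 0! / 9! → 1/252
sum: t=1:−1/36 = -1/36
3j²(4 1 3; 0 0 0) = Δ·Π!·Σ² = 4/63  (sign +1)
sum: t=1:−1/120 = -1/120
3j²(4 1 3; 2 0 -2) = Δ·Π!·Σ² = 1/21  (sign +1)
combine: 4πI² = 189·4/63·1/21 = 4/7
take √, sign +1: I = 0.21324362

0.213244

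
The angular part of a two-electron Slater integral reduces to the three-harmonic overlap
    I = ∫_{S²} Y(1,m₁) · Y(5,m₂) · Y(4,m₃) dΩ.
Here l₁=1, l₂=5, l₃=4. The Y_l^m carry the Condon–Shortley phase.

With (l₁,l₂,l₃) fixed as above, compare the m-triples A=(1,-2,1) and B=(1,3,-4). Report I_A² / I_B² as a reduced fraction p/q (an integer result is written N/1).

21/1

l's match ⇒ only the (l;m) 3-j factors differ between A and B.
A: triangle coeff Δ(1,5,4) = 1/495; Σ_t [0,0]: t=0:+1/1440 = 1/1440; (3j)²=7/165 [(1 5 4; 1 -2 1)], sign=-1
B: triangle coeff Δ(1,5,4) = 1/495; Σ_t [0,0]: t=0:+1/80640 = 1/80640; (3j)²=1/495 [(1 5 4; 1 3 -4)], sign=+1
I_A²/I_B² = (7/165)/(1/495) = 21/1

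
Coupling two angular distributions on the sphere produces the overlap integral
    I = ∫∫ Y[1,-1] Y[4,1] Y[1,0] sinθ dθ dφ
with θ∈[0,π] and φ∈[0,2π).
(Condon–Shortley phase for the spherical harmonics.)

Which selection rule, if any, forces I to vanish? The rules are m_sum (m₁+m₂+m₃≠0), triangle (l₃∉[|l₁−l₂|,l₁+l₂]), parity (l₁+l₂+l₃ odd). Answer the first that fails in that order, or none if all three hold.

azimuthal sum: -1 + 1 + 0 = 0  ✓
3 ≤ 1 ≤ 5 (triangle on l)  ✗
L = 1 + 4 + 1 = 6 (even)

triangle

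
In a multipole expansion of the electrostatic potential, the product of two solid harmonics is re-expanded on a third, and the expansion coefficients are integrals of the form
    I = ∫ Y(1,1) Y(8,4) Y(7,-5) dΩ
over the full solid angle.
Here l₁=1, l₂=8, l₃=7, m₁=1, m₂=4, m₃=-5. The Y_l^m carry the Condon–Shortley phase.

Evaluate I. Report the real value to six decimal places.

0.074948

m-sum 0 ✓  L=16 even ✓  7≤7≤9 ✓
Π(2lᵢ+1) = 3×17×15 = 765
triangle coeff Δ(1,8,7) = 1/2040
Σ_t [1,1]: t=1:−1/25401600 = -1/25401600
(3j)²=8/255 [(1 8 7; 0 0 0)], sign=+1
Σ_t [0,0]: t=0:+1/1916006400 = 1/1916006400
(3j)²=1/340 [(1 8 7; 1 4 -5)], sign=+1
⇒ 4πI² = 6/85
I = (+1)√(6/85/(4π)) = 0.07494820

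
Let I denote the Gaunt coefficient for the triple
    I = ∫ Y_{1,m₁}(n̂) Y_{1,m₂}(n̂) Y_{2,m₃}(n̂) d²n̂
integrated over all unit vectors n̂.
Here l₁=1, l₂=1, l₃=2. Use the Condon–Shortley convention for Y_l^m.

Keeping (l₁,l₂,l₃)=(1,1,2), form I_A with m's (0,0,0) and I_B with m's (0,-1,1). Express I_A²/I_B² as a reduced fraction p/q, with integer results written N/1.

Shared (l₁,l₂,l₃)=(1,1,2): N and (l;000)² cancel in I_A²/I_B².
A: Δ = 0!·2!·2!/5! = 1/30; Racah Σ t=0..0: t=0:+1/1 = 1/1; ⇒ 3j(1 1 2; 0 0 0)² = 2/15, sgn +1
B: Δ = 0!·2!·2!/5! = 1/30; Racah Σ t=0..0: t=0:+1/2 = 1/2; ⇒ 3j(1 1 2; 0 -1 1)² = 1/10, sgn -1
I_A²/I_B² = (2/15)/(1/10) = 4/3

4/3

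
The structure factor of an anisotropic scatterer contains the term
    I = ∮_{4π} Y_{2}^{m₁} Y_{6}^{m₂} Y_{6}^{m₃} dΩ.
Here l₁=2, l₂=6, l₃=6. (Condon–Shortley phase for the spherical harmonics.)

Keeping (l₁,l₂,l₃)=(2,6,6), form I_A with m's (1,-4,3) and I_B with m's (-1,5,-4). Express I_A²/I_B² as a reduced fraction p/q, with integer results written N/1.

Shared (l₁,l₂,l₃)=(2,6,6): N and (l;000)² cancel in I_A²/I_B².
A: Δ = 2!·2!·10!/15! = 1/90090; Racah Σ t=0..1: t=0:+1/161280 t=1:−1/725760 = 1/207360; ⇒ 3j(2 6 6; 1 -4 3)² = 7/286, sgn -1
B: Δ = 2!·2!·10!/15! = 1/90090; Racah Σ t=1..2: t=1:−1/7257600 t=2:+1/725760 = 1/806400; ⇒ 3j(2 6 6; -1 5 -4)² = 27/910, sgn +1
I_A²/I_B² = (7/286)/(27/910) = 245/297

245/297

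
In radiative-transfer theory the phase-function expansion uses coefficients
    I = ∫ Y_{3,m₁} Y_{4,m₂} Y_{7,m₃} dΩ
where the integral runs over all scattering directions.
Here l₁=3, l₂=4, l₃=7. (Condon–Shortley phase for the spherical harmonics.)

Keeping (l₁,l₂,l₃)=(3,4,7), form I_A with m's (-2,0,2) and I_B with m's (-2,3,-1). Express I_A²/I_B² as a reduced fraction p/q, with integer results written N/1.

l's match ⇒ only the (l;m) 3-j factors differ between A and B.
A: triangle coeff Δ(3,4,7) = 1/45045; Σ_t [0,0]: t=0:+1/69120 = 1/69120; (3j)²=2/143 [(3 4 7; -2 0 2)], sign=-1
B: triangle coeff Δ(3,4,7) = 1/45045; Σ_t [0,0]: t=0:+1/604800 = 1/604800; (3j)²=16/15015 [(3 4 7; -2 3 -1)], sign=+1
I_A²/I_B² = (2/143)/(16/15015) = 105/8

105/8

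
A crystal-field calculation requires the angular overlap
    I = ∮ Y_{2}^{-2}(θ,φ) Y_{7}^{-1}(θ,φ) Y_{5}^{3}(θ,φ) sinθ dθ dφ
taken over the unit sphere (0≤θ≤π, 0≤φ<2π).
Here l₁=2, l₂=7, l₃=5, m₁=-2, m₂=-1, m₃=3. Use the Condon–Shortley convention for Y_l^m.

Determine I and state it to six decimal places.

-0.043890

Rules hold: Σm=0, L=14 even, 5≤5≤9.
N = 5·15·11 = 825
Δ = 4!·0!·10!/15! = 1/15015
Racah Σ t=2..2: t=2:+1/57600 = 1/57600
⇒ 3j(2 7 5; 0 0 0)² = 21/715, sgn -1
Racah Σ t=4..4: t=4:+1/1935360 = 1/1935360
⇒ 3j(2 7 5; -2 -1 3)² = 1/1001, sgn +1
4πI² = N·(3j₀)²·(3jₘ)² = 45/1859
I = -1·√(0.0242066/4π) = -0.04388960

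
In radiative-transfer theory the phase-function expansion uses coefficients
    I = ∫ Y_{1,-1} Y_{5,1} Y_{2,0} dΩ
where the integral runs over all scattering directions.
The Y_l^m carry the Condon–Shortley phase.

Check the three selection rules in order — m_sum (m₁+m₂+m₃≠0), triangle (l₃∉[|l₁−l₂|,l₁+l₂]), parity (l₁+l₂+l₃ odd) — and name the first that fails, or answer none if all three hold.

triangle

azimuthal sum: -1 + 1 + 0 = 0  ✓
4 ≤ 2 ≤ 6 (triangle on l)  ✗
L = 1 + 5 + 2 = 8 (even)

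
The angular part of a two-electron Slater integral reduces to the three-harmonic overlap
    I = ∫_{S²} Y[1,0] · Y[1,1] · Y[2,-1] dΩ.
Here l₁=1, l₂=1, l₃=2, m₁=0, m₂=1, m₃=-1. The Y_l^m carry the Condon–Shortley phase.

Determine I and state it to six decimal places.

m-sum 0 ✓  L=4 even ✓  0≤2≤2 ✓
Π(2lᵢ+1) = 3×3×5 = 45
triangle coeff Δ(1,1,2) = 1/30
Σ_t [0,0]: t=0:+1/1 = 1/1
(3j)²=2/15 [(1 1 2; 0 0 0)], sign=+1
Σ_t [0,0]: t=0:+1/2 = 1/2
(3j)²=1/10 [(1 1 2; 0 1 -1)], sign=-1
⇒ 4πI² = 3/5
I = (-1)√(3/5/(4π)) = -0.21850969

-0.218510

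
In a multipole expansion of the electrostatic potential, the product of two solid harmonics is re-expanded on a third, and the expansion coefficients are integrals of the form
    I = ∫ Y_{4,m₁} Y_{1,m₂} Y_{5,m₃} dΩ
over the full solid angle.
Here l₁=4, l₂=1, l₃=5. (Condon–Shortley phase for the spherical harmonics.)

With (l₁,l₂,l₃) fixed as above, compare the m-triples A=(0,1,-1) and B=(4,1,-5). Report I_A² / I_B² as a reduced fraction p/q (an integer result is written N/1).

Shared (l₁,l₂,l₃)=(4,1,5): N and (l;000)² cancel in I_A²/I_B².
A: Δ = 0!·8!·2!/11! = 1/495; Racah Σ t=0..0: t=0:+1/1152 = 1/1152; ⇒ 3j(4 1 5; 0 1 -1)² = 1/33, sgn +1
B: Δ = 0!·8!·2!/11! = 1/495; Racah Σ t=0..0: t=0:+1/80640 = 1/80640; ⇒ 3j(4 1 5; 4 1 -5)² = 1/11, sgn +1
I_A²/I_B² = (1/33)/(1/11) = 1/3

1/3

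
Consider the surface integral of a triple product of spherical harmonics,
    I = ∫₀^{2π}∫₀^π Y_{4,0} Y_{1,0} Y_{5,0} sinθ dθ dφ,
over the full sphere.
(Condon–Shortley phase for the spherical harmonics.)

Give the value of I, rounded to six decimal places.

0.245532

m-sum 0 ✓  L=10 even ✓  3≤5≤5 ✓
Π(2lᵢ+1) = 9×3×11 = 297
triangle coeff Δ(4,1,5) = 1/495
Σ_t [0,0]: t=0:+1/576 = 1/576
(3j)²=5/99 [(4 1 5; 0 0 0)], sign=-1
(m-triple is (0,0,0) — same symbol as above.)
⇒ 4πI² = 25/33
I = (+1)√(25/33/(4π)) = 0.24553200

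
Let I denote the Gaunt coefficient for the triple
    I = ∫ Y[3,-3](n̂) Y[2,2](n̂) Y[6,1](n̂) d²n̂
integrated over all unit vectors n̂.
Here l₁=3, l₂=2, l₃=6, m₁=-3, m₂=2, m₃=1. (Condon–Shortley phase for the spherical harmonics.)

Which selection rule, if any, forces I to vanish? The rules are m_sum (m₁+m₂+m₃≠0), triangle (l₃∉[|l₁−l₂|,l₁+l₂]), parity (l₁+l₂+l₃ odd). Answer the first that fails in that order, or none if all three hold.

triangle

m₁+m₂+m₃ = -3 + 2 + 1 = 0  ✓
triangle: |3−2|=1 ≤ l₃=6 ≤ 3+2=5  ✗
parity: l₁+l₂+l₃ = 11 is odd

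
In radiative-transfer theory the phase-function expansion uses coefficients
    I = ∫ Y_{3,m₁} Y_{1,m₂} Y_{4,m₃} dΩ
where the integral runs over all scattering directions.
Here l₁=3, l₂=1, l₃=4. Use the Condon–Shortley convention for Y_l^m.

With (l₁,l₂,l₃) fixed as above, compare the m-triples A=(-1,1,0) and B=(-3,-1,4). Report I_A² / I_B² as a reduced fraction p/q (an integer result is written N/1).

Same 3,1,4: normalisation and zero-m 3j drop out of the ratio.
A: Δ: 0! 6! 2! / 9! → 1/252; sum: t=0:+1/96 = 1/96; 3j²(3 1 4; -1 1 0) = Δ·Π!·Σ² = 1/42  (sign +1)
B: Δ: 0! 6! 2! / 9! → 1/252; sum: t=0:+1/1440 = 1/1440; 3j²(3 1 4; -3 -1 4) = Δ·Π!·Σ² = 1/9  (sign +1)
I_A²/I_B² = (1/42)/(1/9) = 3/14

3/14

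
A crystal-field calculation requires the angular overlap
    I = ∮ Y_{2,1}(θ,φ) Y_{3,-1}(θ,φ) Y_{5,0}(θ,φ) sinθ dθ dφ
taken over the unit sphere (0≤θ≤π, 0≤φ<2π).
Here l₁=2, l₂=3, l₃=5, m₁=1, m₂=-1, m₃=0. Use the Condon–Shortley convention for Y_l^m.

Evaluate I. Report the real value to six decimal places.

Rules hold: Σm=0, L=10 even, 1≤5≤5.
N = 5·7·11 = 385
Δ = 0!·4!·6!/11! = 1/2310
Racah Σ t=0..0: t=0:+1/144 = 1/144
⇒ 3j(2 3 5; 0 0 0)² = 10/231, sgn -1
Racah Σ t=0..0: t=0:+1/288 = 1/288
⇒ 3j(2 3 5; 1 -1 0)² = 5/231, sgn -1
4πI² = N·(3j₀)²·(3jₘ)² = 250/693
I = +1·√(0.36075/4π) = 0.16943318

0.169433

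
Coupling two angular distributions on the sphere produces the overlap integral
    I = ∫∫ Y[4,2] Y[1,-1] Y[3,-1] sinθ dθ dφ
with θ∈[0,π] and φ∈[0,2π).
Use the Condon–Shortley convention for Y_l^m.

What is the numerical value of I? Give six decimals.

m-sum 0 ✓  L=8 even ✓  3≤3≤5 ✓
Π(2lᵢ+1) = 9×3×7 = 189
triangle coeff Δ(4,1,3) = 1/252
Σ_t [1,1]: t=1:−1/36 = -1/36
(3j)²=4/63 [(4 1 3; 0 0 0)], sign=+1
Σ_t [0,0]: t=0:+1/96 = 1/96
(3j)²=5/84 [(4 1 3; 2 -1 -1)], sign=+1
⇒ 4πI² = 5/7
I = (+1)√(5/7/(4π)) = 0.23841361

0.238414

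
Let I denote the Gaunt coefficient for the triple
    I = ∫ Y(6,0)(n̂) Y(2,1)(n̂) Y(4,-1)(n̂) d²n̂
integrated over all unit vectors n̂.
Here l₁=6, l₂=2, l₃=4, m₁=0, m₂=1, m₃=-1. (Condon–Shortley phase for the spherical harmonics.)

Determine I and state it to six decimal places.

Checks pass: Σm=0; 12 even; l₃=4∈[4,8].
(2·6+1)(2·2+1)(2·4+1) = 585
Δ: 4! 8! 0! / 13! → 1/6435
sum: t=2:+1/2304 = 1/2304
3j²(6 2 4; 0 0 0) = Δ·Π!·Σ² = 5/143  (sign +1)
sum: t=3:−1/4320 = -1/4320
3j²(6 2 4; 0 1 -1) = Δ·Π!·Σ² = 8/429  (sign +1)
combine: 4πI² = 585·5/143·8/429 = 600/1573
take √, sign +1: I = 0.17422334

0.174223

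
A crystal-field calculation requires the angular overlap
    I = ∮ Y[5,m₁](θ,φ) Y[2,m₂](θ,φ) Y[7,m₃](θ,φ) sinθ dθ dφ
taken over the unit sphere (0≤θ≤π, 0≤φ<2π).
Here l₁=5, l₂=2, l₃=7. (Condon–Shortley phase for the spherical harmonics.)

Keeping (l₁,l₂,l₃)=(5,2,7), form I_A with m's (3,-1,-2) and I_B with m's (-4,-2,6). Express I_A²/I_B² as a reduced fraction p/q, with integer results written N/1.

18/143

Same 5,2,7: normalisation and zero-m 3j drop out of the ratio.
A: Δ: 0! 10! 4! / 15! → 1/15015; sum: t=0:+1/483840 = 1/483840; 3j²(5 2 7; 3 -1 -2) = Δ·Π!·Σ² = 6/1001  (sign -1)
B: Δ: 0! 10! 4! / 15! → 1/15015; sum: t=0:+1/8709120 = 1/8709120; 3j²(5 2 7; -4 -2 6) = Δ·Π!·Σ² = 1/21  (sign -1)
I_A²/I_B² = (6/1001)/(1/21) = 18/143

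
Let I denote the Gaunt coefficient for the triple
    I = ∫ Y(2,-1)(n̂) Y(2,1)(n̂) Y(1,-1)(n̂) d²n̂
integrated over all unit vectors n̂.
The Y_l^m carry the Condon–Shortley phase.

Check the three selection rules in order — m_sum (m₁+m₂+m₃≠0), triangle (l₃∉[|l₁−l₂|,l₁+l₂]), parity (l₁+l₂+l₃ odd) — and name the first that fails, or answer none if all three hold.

m₁+m₂+m₃ = -1 + 1 − 1 = -1  ✗
triangle: |2−2|=0 ≤ l₃=1 ≤ 2+2=4
parity: l₁+l₂+l₃ = 5 is odd

m_sum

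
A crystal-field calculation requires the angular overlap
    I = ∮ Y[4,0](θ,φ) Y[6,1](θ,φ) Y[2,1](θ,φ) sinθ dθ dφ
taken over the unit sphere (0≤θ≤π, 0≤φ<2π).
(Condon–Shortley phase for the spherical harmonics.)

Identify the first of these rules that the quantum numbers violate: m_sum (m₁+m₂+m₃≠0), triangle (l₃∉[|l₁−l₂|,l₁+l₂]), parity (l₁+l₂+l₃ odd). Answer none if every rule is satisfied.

m_sum

azimuthal sum: 0 + 1 + 1 = 2  ✗
2 ≤ 2 ≤ 10 (triangle on l)
L = 4 + 6 + 2 = 12 (even)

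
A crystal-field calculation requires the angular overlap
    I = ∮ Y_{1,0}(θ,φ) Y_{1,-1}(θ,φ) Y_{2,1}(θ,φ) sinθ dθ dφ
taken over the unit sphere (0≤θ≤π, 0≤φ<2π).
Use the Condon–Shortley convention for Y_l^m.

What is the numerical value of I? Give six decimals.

-0.218510

Rules hold: Σm=0, L=4 even, 0≤2≤2.
N = 3·3·5 = 45
Δ = 0!·2!·2!/5! = 1/30
Racah Σ t=0..0: t=0:+1/1 = 1/1
⇒ 3j(1 1 2; 0 0 0)² = 2/15, sgn +1
Racah Σ t=0..0: t=0:+1/2 = 1/2
⇒ 3j(1 1 2; 0 -1 1)² = 1/10, sgn -1
4πI² = N·(3j₀)²·(3jₘ)² = 3/5
I = -1·√(0.6/4π) = -0.21850969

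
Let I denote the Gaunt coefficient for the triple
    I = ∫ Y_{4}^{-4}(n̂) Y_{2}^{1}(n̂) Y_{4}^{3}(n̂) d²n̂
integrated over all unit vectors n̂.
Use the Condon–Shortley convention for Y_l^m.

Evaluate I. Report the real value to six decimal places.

0.198645

Checks pass: Σm=0; 10 even; l₃=4∈[2,6].
(2·4+1)(2·2+1)(2·4+1) = 405
Δ: 2! 6! 2! / 11! → 1/13860
sum: t=0:+1/192 t=1:−1/36 t=2:+1/192 = -5/288
3j²(4 2 4; 0 0 0) = Δ·Π!·Σ² = 20/693  (sign -1)
sum: t=2:+1/1440 = 1/1440
3j²(4 2 4; -4 1 3) = Δ·Π!·Σ² = 7/165  (sign -1)
combine: 4πI² = 405·20/693·7/165 = 60/121
take √, sign +1: I = 0.19864517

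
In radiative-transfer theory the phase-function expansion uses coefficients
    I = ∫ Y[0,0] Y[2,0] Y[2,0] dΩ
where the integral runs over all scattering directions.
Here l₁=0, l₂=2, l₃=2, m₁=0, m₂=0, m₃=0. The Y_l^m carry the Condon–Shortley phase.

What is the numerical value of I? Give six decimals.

0.282095

Checks pass: Σm=0; 4 even; l₃=2∈[2,2].
(2·0+1)(2·2+1)(2·2+1) = 25
Δ: 0! 0! 4! / 5! → 1/5
sum: t=0:+1/4 = 1/4
3j²(0 2 2; 0 0 0) = Δ·Π!·Σ² = 1/5  (sign +1)
(m-triple is (0,0,0) — same symbol as above.)
combine: 4πI² = 25·1/5·1/5 = 1/1
take √, sign +1: I = 0.28209479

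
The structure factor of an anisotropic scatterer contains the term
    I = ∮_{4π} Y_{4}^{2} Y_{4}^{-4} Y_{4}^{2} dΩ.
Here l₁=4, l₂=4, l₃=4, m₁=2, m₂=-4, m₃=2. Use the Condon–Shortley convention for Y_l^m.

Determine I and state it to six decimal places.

0.190983

Rules hold: Σm=0, L=12 even, 0≤4≤8.
N = 9·9·9 = 729
Δ = 4!·4!·4!/13! = 1/450450
Racah Σ t=0..4: t=0:+1/13824 t=1:−1/216 t=2:+1/64 t=3:−1/216 t=4:+1/13824 = 5/768
⇒ 3j(4 4 4; 0 0 0)² = 18/1001, sgn +1
Racah Σ t=0..0: t=0:+1/2304 = 1/2304
⇒ 3j(4 4 4; 2 -4 2)² = 5/143, sgn +1
4πI² = N·(3j₀)²·(3jₘ)² = 65610/143143
I = +1·√(0.458353/4π) = 0.19098314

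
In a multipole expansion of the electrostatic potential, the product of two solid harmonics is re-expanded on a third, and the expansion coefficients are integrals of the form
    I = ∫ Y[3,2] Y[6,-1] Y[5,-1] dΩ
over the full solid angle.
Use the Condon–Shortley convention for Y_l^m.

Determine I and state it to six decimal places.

0.134828

Rules hold: Σm=0, L=14 even, 3≤5≤9.
N = 7·13·11 = 1001
Δ = 4!·2!·8!/15! = 1/675675
Racah Σ t=1..3: t=1:−1/8640 t=2:+1/2304 t=3:−1/8640 = 7/34560
⇒ 3j(3 6 5; 0 0 0)² = 7/429, sgn -1
Racah Σ t=0..1: t=0:+1/17280 t=1:−1/6912 = -1/11520
⇒ 3j(3 6 5; 2 -1 -1)² = 2/143, sgn -1
4πI² = N·(3j₀)²·(3jₘ)² = 98/429
I = +1·√(0.228438/4π) = 0.13482780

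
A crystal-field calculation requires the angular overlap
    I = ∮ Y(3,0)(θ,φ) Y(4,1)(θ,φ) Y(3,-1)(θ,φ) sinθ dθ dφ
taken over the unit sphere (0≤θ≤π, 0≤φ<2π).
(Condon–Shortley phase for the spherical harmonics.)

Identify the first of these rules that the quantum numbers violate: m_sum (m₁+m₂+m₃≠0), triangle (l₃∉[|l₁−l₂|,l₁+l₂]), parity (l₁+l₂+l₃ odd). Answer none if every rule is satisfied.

azimuthal sum: 0 + 1 − 1 = 0  ✓
1 ≤ 3 ≤ 7 (triangle on l)  ✓
L = 3 + 4 + 3 = 10 (even)  ✓

none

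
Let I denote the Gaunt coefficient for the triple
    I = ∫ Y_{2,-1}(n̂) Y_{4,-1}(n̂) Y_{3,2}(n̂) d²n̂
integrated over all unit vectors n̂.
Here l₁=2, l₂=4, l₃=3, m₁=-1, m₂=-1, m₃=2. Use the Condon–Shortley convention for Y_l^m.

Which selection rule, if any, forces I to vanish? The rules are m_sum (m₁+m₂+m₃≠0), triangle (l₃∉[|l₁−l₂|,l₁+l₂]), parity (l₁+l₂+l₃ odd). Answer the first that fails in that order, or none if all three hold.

Σmᵢ = 0  ✓
l₃∈[|l₁−l₂|,l₁+l₂]=[2,6], have l₃=3  ✓
Σlᵢ = 9 ⇒ odd  ✗

parity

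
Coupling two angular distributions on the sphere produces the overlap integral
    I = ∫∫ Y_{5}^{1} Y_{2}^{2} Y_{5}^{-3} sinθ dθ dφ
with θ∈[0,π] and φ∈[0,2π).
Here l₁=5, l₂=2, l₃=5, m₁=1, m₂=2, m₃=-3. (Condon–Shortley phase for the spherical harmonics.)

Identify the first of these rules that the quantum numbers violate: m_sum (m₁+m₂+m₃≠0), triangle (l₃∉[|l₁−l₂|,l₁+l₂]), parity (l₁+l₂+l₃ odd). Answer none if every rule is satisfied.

azimuthal sum: 1 + 2 − 3 = 0  ✓
3 ≤ 5 ≤ 7 (triangle on l)  ✓
L = 5 + 2 + 5 = 12 (even)  ✓

none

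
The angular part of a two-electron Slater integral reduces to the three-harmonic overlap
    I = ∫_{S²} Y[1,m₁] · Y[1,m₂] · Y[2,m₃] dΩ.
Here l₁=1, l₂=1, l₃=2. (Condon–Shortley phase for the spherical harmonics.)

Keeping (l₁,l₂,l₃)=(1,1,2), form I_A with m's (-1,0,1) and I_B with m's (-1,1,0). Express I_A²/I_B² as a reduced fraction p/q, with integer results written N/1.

Shared (l₁,l₂,l₃)=(1,1,2): N and (l;000)² cancel in I_A²/I_B².
A: Δ = 0!·2!·2!/5! = 1/30; Racah Σ t=0..0: t=0:+1/2 = 1/2; ⇒ 3j(1 1 2; -1 0 1)² = 1/10, sgn -1
B: Δ = 0!·2!·2!/5! = 1/30; Racah Σ t=0..0: t=0:+1/4 = 1/4; ⇒ 3j(1 1 2; -1 1 0)² = 1/30, sgn +1
I_A²/I_B² = (1/10)/(1/30) = 3/1

3/1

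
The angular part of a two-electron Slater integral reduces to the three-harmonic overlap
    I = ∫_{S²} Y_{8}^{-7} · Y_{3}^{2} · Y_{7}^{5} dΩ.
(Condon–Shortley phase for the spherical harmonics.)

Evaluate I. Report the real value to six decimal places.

-0.191458

m-sum 0 ✓  L=18 even ✓  5≤7≤11 ✓
Π(2lᵢ+1) = 17×7×15 = 1785
triangle coeff Δ(8,3,7) = 1/5290740
Σ_t [1,3]: t=1:−1/7257600 t=2:+1/2073600 t=3:−1/7257600 = 1/4838400
(3j)²=252/20995 [(8 3 7; 0 0 0)], sign=-1
Σ_t [3,4]: t=3:−1/5748019200 t=4:+1/958003200 = 1/1149603840
(3j)²=125/5814 [(8 3 7; -7 2 5)], sign=+1
⇒ 4πI² = 36750/79781
I = (-1)√(36750/79781/(4π)) = -0.19145821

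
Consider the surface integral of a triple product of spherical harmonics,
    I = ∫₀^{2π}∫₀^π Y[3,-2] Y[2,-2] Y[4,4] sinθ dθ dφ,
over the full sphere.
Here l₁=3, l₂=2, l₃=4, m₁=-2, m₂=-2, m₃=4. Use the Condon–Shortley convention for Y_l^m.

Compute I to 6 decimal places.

l₁+l₂+l₃=9 is odd: 3j(l;000)=0 ⇒ I=0

0.000000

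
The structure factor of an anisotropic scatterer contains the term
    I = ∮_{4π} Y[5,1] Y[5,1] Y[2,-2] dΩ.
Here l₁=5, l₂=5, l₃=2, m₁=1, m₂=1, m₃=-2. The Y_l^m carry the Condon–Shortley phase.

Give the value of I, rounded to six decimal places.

Rules hold: Σm=0, L=12 even, 0≤2≤10.
N = 11·11·5 = 605
Δ = 8!·2!·2!/13! = 1/38610
Racah Σ t=3..5: t=3:−1/2880 t=4:+1/576 t=5:−1/2880 = 1/960
⇒ 3j(5 5 2; 0 0 0)² = 10/429, sgn +1
Racah Σ t=4..4: t=4:+1/2304 = 1/2304
⇒ 3j(5 5 2; 1 1 -2)² = 5/143, sgn +1
4πI² = N·(3j₀)²·(3jₘ)² = 250/507
I = +1·√(0.493097/4π) = 0.19808933

0.198089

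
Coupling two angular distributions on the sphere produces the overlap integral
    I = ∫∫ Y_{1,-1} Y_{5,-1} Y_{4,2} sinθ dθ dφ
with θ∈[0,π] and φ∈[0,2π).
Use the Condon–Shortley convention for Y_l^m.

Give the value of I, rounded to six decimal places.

-0.120286

Rules hold: Σm=0, L=10 even, 4≤4≤6.
N = 3·11·9 = 297
Δ = 2!·0!·8!/11! = 1/495
Racah Σ t=1..1: t=1:−1/576 = -1/576
⇒ 3j(1 5 4; 0 0 0)² = 5/99, sgn -1
Racah Σ t=2..2: t=2:+1/2880 = 1/2880
⇒ 3j(1 5 4; -1 -1 2)² = 2/165, sgn +1
4πI² = N·(3j₀)²·(3jₘ)² = 2/11
I = -1·√(0.181818/4π) = -0.12028562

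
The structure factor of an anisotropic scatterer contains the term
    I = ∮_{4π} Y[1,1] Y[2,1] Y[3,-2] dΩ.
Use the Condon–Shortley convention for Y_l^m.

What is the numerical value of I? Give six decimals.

0.261169

Checks pass: Σm=0; 6 even; l₃=3∈[1,3].
(2·1+1)(2·2+1)(2·3+1) = 105
Δ: 0! 2! 4! / 7! → 1/105
sum: t=0:+1/4 = 1/4
3j²(1 2 3; 0 0 0) = Δ·Π!·Σ² = 3/35  (sign -1)
sum: t=0:+1/12 = 1/12
3j²(1 2 3; 1 1 -2) = Δ·Π!·Σ² = 2/21  (sign -1)
combine: 4πI² = 105·3/35·2/21 = 6/7
take √, sign +1: I = 0.26116903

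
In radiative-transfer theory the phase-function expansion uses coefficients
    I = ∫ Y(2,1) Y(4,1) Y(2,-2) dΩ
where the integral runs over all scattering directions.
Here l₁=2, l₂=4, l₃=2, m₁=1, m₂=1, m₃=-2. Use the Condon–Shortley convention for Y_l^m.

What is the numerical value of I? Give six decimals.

-0.090112

Rules hold: Σm=0, L=8 even, 2≤2≤6.
N = 5·9·5 = 225
Δ = 4!·0!·4!/9! = 1/630
Racah Σ t=2..2: t=2:+1/16 = 1/16
⇒ 3j(2 4 2; 0 0 0)² = 2/35, sgn +1
Racah Σ t=1..1: t=1:−1/144 = -1/144
⇒ 3j(2 4 2; 1 1 -2)² = 1/126, sgn -1
4πI² = N·(3j₀)²·(3jₘ)² = 5/49
I = -1·√(0.102041/4π) = -0.09011188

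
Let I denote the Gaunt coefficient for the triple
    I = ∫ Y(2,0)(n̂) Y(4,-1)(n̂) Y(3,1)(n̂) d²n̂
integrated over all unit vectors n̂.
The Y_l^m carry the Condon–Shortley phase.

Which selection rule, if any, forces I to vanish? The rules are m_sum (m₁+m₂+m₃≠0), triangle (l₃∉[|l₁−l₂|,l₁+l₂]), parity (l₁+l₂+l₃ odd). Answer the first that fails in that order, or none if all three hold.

parity

Σmᵢ = 0  ✓
l₃∈[|l₁−l₂|,l₁+l₂]=[2,6], have l₃=3  ✓
Σlᵢ = 9 ⇒ odd  ✗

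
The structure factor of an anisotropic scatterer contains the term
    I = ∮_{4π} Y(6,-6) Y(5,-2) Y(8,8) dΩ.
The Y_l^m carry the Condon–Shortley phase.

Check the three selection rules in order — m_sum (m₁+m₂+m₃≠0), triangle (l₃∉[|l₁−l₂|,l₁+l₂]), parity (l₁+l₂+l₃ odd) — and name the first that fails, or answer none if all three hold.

parity

azimuthal sum: -6 − 2 + 8 = 0  ✓
1 ≤ 8 ≤ 11 (triangle on l)  ✓
L = 6 + 5 + 8 = 19 (odd)  ✗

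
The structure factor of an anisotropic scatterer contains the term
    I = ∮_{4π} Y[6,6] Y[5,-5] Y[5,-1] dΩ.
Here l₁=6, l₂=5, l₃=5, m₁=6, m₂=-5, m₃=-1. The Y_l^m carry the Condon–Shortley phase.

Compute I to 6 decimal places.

0.096539

Rules hold: Σm=0, L=16 even, 1≤5≤11.
N = 13·11·11 = 1573
Δ = 6!·6!·4!/17! = 1/28588560
Racah Σ t=1..5: t=1:−1/345600 t=2:+1/13824 t=3:−1/5184 t=4:+1/13824 t=5:−1/345600 = -7/129600
⇒ 3j(6 5 5; 0 0 0)² = 80/7293, sgn +1
Racah Σ t=0..0: t=0:+1/12441600 = 1/12441600
⇒ 3j(6 5 5; 6 -5 -1)² = 3/442, sgn +1
4πI² = N·(3j₀)²·(3jₘ)² = 440/3757
I = +1·√(0.117115/4π) = 0.09653856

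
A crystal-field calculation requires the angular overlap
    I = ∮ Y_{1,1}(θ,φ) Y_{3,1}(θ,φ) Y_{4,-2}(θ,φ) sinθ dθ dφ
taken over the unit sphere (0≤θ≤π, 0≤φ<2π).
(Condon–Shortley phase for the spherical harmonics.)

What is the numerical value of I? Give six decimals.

Checks pass: Σm=0; 8 even; l₃=4∈[2,4].
(2·1+1)(2·3+1)(2·4+1) = 189
Δ: 0! 2! 6! / 9! → 1/252
sum: t=0:+1/36 = 1/36
3j²(1 3 4; 0 0 0) = Δ·Π!·Σ² = 4/63  (sign +1)
sum: t=0:+1/96 = 1/96
3j²(1 3 4; 1 1 -2) = Δ·Π!·Σ² = 5/84  (sign +1)
combine: 4πI² = 189·4/63·5/84 = 5/7
take √, sign +1: I = 0.23841361

0.238414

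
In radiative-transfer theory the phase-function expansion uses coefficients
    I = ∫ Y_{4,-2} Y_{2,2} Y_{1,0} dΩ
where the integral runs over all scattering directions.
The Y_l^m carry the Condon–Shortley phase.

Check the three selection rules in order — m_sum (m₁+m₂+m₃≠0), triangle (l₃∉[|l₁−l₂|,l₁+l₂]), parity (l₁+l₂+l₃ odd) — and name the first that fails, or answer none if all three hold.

m₁+m₂+m₃ = -2 + 2 + 0 = 0  ✓
triangle: |4−2|=2 ≤ l₃=1 ≤ 4+2=6  ✗
parity: l₁+l₂+l₃ = 7 is odd

triangle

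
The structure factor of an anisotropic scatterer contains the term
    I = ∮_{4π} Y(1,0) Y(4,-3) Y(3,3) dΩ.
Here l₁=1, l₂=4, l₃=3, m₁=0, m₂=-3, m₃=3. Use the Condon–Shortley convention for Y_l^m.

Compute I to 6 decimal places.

-0.162868

Checks pass: Σm=0; 8 even; l₃=3∈[3,5].
(2·1+1)(2·4+1)(2·3+1) = 189
Δ: 2! 0! 6! / 9! → 1/252
sum: t=1:−1/36 = -1/36
3j²(1 4 3; 0 0 0) = Δ·Π!·Σ² = 4/63  (sign +1)
sum: t=1:−1/720 = -1/720
3j²(1 4 3; 0 -3 3) = Δ·Π!·Σ² = 1/36  (sign -1)
combine: 4πI² = 189·4/63·1/36 = 1/3
take √, sign -1: I = -0.16286750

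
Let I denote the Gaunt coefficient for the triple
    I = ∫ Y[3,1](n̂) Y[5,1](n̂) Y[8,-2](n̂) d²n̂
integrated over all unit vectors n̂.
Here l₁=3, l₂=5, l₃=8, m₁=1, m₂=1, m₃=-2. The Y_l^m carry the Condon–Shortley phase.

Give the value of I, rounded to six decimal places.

m-sum 0 ✓  L=16 even ✓  2≤8≤8 ✓
Π(2lᵢ+1) = 7×11×17 = 1309
triangle coeff Δ(3,5,8) = 1/136136
Σ_t [0,0]: t=0:+1/518400 = 1/518400
(3j)²=56/2431 [(3 5 8; 0 0 0)], sign=+1
Σ_t [0,0]: t=0:+1/829440 = 1/829440
(3j)²=225/9724 [(3 5 8; 1 1 -2)], sign=+1
⇒ 4πI² = 22050/31603
I = (+1)√(22050/31603/(4π)) = 0.23563251

0.235633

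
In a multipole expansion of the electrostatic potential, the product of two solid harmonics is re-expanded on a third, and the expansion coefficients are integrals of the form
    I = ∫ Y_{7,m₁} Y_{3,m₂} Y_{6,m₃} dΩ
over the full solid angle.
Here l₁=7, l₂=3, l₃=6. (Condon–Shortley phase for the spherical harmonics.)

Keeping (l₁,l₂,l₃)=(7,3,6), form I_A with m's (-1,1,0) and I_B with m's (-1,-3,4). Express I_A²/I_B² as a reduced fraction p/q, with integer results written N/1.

2366/3375

l's match ⇒ only the (l;m) 3-j factors differ between A and B.
A: triangle coeff Δ(7,3,6) = 1/2042040; Σ_t [2,4]: t=2:+1/138240 t=3:−1/86400 t=4:+1/829440 = -13/4147200; (3j)²=13/3740 [(7 3 6; -1 1 0)], sign=-1
B: triangle coeff Δ(7,3,6) = 1/2042040; Σ_t [0,0]: t=0:+1/3870720 = 1/3870720; (3j)²=675/136136 [(7 3 6; -1 -3 4)], sign=+1
I_A²/I_B² = (13/3740)/(675/136136) = 2366/3375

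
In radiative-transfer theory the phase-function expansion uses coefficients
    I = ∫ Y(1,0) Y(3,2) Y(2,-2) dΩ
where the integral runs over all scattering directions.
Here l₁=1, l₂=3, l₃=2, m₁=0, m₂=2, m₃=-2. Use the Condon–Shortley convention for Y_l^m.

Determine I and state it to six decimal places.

0.184674

Checks pass: Σm=0; 6 even; l₃=2∈[2,4].
(2·1+1)(2·3+1)(2·2+1) = 105
Δ: 2! 0! 4! / 7! → 1/105
sum: t=1:−1/4 = -1/4
3j²(1 3 2; 0 0 0) = Δ·Π!·Σ² = 3/35  (sign -1)
sum: t=1:−1/24 = -1/24
3j²(1 3 2; 0 2 -2) = Δ·Π!·Σ² = 1/21  (sign -1)
combine: 4πI² = 105·3/35·1/21 = 3/7
take √, sign +1: I = 0.18467439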